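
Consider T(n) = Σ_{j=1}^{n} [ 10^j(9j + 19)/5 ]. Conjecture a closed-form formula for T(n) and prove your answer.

We claim T(n) = 2·10^n(n + 2) - 4 for all n ≥ 1.
Base step (n = 1): T(1) = 56, and the closed form gives 56. They agree.
Suppose the result is true for n = j, so T(j) = 2·10^j(j + 2) - 4.
Then T(j+1) = T(j) + (10^j(18j + 56)) = (2·10^j(j + 2) - 4) + (10^j(18j + 56)).
Simplifying, T(j+1) = 20·10^j·j + 60·10^j - 4 = 2·10^(j+1)((j+1) + 2) - 4,
which is the closed form with n = j+1.
Hence, by induction on n, the claim holds for every n ≥ 1.

T(n) = 2·10^n(n + 2) - 4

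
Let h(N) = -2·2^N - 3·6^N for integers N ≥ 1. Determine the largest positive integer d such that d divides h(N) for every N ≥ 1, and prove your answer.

Computing the first values: h(1) = -22 and h(2) = -116; gcd(-22, -116) = 2, so d ≤ 2.
We prove 2 | -2·2^N - 3·6^N for all N ≥ 1 by induction on N.
For the base case N = 1: h(1) = -22 = 2·(-11), so 2 | h(1).
For the inductive step, assume it holds for an arbitrary m ≥ 1, i.e. 2 | h(m). Then
h(m+1) − 6·h(m) = (-2·2^(m+1) - 3·6^(m+1)) − 6·(-2·2^m - 3·6^m) = (-2)·2^m·(2 − 6) = (8)·2^m. Since 2 | h(m) by the inductive hypothesis, 2 | 6·h(m); and 2 | 8 since 8 = 2·4. Therefore 2 | h(m+1).
Hence, by induction on N, the claim holds for every N ≥ 1.
Therefore the largest such d is 2.

d = 2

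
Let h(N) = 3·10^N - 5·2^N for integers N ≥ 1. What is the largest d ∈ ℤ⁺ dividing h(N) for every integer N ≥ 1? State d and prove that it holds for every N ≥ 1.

d = 20

Computing the first values: h(1) = 20 and h(2) = 280; gcd(20, 280) = 20, so d ≤ 20.
We prove 20 | 3·10^N - 5·2^N for all N ≥ 1 by induction on N.
When N = 1: h(1) = 20 = 20·(1), so 20 | h(1).
Inductive step: suppose the statement holds for some r ≥ 1, i.e. 20 | h(r). Then
h(r+1) − 10·h(r) = (3·10^(r+1) - 5·2^(r+1)) − 10·(3·10^r - 5·2^r) = (-5)·2^r·(2 − 10) = (40)·2^r. Since 20 | h(r) by the inductive hypothesis, 20 | 10·h(r); and 20 | 40 since 40 = 20·2. Therefore 20 | h(r+1).
By induction, the statement is established for all N ≥ 1.
Therefore the largest such d is 20.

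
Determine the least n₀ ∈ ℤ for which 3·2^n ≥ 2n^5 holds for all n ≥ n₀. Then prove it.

n₀ = 22

At n = 21: 6291456 < 8168202, so the inequality fails and n₀ ≥ 22. We prove 3·2^n ≥ 2n^5 for all n ≥ 22.
For the base case n = 22: 3·2^n = 12582912 and 2n^5 = 10307264, so 12582912 ≥ 10307264.
For the inductive step, assume it holds for an arbitrary r ≥ 22, so 3·2^r ≥ 2r^5.
Then 3·2^(r + 1) = 2·(3·2^r) ≥ 2·(2r^5).
Also, for r ≥ 22 we have 2·(2r^5) ≥ 2(r+1)^5, since 2 ≥ (1 + 1/r)^5 for all r ≥ 22.
Combining, 3·2^(r + 1) ≥ 2(r+1)^5.
By induction, the statement is established for all n ≥ 22.
Hence the smallest such n₀ is 22.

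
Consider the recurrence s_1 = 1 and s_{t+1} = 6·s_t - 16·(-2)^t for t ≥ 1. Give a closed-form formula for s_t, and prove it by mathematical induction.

Computing the first terms: s_1 = 1, s_2 = 38, s_3 = 164. This suggests s_t = -(-2)^(t + 1) + 5·6^(t - 1).
When t = 1: the formula gives 1 = 1 = s_1.
For the inductive step, assume it holds for an arbitrary j ≥ 1, so s_j = -(-2)^(j + 1) + 5·6^(j - 1).
Then s_{j+1} = 6·s_j - 16·(-2)^j = 6·(-(-2)^(j + 1) + 5·6^(j - 1)) - 16·(-2)^j = -(-2)^(j + 2) + 5·6^j = -(-2)^((j+1) + 1) + 5·6^((j+1) - 1),
which is the claimed formula at t = j+1.
By induction, the statement is established for all t ≥ 1.

s_t = -(-2)^(t + 1) + 5·6^(t - 1)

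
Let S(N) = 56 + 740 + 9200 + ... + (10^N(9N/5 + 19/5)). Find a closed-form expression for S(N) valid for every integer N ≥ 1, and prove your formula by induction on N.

S(N) = 2·10^N(N + 2) - 4

We claim S(N) = 2·10^N(N + 2) - 4 for all N ≥ 1.
Base case (N = 1): S(1) = 56, and the closed form gives 56. They agree.
Suppose the result is true for N = j, so S(j) = 2·10^j(j + 2) - 4.
Then S(j+1) = S(j) + (10^j(18j + 56)) = (2·10^j(j + 2) - 4) + (10^j(18j + 56)).
Simplifying, S(j+1) = 20·10^j·j + 60·10^j - 4 = 2·10^(j+1)((j+1) + 2) - 4,
which is the closed form with N = j+1.
By the principle of mathematical induction, the result holds for all N ≥ 1.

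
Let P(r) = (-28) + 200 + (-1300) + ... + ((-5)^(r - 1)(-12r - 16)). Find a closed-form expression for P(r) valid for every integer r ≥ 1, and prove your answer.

We claim P(r) = (-5)^r(2r + 3) - 3 for all r ≥ 1.
When r = 1: P(1) = -28, and the closed form gives -28. They agree.
For the inductive step, assume it holds for an arbitrary k ≥ 1, so P(k) = (-5)^k(2k + 3) - 3.
Then P(k+1) = P(k) + ((-5)^k(-12k - 28)) = ((-5)^k(2k + 3) - 3) + ((-5)^k(-12k - 28)).
Simplifying, P(k+1) = -10(-5)^k·k - 25(-5)^k - 3 = (-5)^(k+1)(2(k+1) + 3) - 3,
which is the closed form with r = k+1.
By induction, the statement is established for all r ≥ 1.

P(r) = (-5)^r(2r + 3) - 3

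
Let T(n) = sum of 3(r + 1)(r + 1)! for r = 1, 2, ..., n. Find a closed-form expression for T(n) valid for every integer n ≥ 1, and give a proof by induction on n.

T(n) = 3(n + 2)! - 6

We claim T(n) = 3(n + 2)! - 6 for all n ≥ 1.
When n = 1: T(1) = 12, and the closed form gives 12. They agree.
Inductive step: assume the claim holds for n = r, so T(r) = 3(r + 2)! - 6.
Then T(r+1) = T(r) + (3(r + 2)(r + 2)!) = (3(r + 2)! - 6) + (3(r + 2)(r + 2)!).
Simplifying, T(r+1) = 3((r+1) + 2)! - 6,
which is the closed form with n = r+1.
By induction, the statement is established for all n ≥ 1.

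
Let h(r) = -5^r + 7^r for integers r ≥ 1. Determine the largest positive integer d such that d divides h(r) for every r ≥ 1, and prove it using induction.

d = 2

Computing the first values: h(1) = 2 and h(2) = 24; gcd(2, 24) = 2, so d ≤ 2.
We prove 2 | -5^r + 7^r for all r ≥ 1 by induction on r.
When r = 1: h(1) = 2 = 2·(1), so 2 | h(1).
Inductive step: suppose the statement holds for some j ≥ 1, i.e. 2 | h(j). Then
7^{j+1} − 5^{j+1} = 7·7^j − 5·5^j = 7·(7^j − 5^j) + (2)·5^j. The first term is divisible by 2 by the inductive hypothesis, and the second term (2)·5^j is divisible by 2 since 2 | 2. Hence 2 | h(j+1).
This completes the induction.
Therefore the largest such d is 2.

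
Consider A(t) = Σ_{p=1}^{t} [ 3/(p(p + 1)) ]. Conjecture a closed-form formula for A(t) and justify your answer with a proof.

We claim A(t) = 3t/(t + 1) for all t ≥ 1.
When t = 1: A(1) = 3/2, and the closed form gives 3/2. They agree.
For the inductive step, assume it holds for an arbitrary p ≥ 1, so A(p) = 3p/(p + 1).
Then A(p+1) = A(p) + (3/((p + 1)(p + 2))) = (3p/(p + 1)) + (3/((p + 1)(p + 2))).
Simplifying, A(p+1) = 3(p + 1)/(p + 2) = 3(p+1)/((p+1) + 1),
which is the closed form with t = p+1.
This completes the induction.

A(t) = 3t/(t + 1)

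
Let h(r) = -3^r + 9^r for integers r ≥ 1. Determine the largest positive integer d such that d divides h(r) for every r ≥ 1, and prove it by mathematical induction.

d = 6

Computing the first values: h(1) = 6 and h(2) = 72; gcd(6, 72) = 6, so d ≤ 6.
We prove 6 | -3^r + 9^r for all r ≥ 1 by induction on r.
When r = 1: h(1) = 6 = 6·(1), so 6 | h(1).
Suppose the result is true for r = p, i.e. 6 | h(p). Then
9^{p+1} − 3^{p+1} = 9·9^p − 3·3^p = 9·(9^p − 3^p) + (6)·3^p. The first term is divisible by 6 by the inductive hypothesis, and the second term (6)·3^p is divisible by 6 since 6 | 6. Hence 6 | h(p+1).
By induction, the statement is established for all r ≥ 1.
Therefore the largest such d is 6.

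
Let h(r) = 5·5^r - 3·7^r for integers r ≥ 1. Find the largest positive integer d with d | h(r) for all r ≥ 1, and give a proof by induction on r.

Computing the first values: h(1) = 4 and h(2) = -22; gcd(4, -22) = 2, so d ≤ 2.
We prove 2 | 5·5^r - 3·7^r for all r ≥ 1 by induction on r.
Base case (r = 1): h(1) = 4 = 2·(2), so 2 | h(1).
Inductive step: suppose the statement holds for some m ≥ 1, i.e. 2 | h(m). Then
h(m+1) − 7·h(m) = (5·5^(m+1) - 3·7^(m+1)) − 7·(5·5^m - 3·7^m) = (5)·5^m·(5 − 7) = (-10)·5^m. Since 2 | h(m) by the inductive hypothesis, 2 | 7·h(m); and 2 | -10 since -10 = 2·-5. Therefore 2 | h(m+1).
This completes the induction.
Therefore the largest such d is 2.

d = 2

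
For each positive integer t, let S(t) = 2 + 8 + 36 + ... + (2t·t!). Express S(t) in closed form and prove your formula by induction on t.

We claim S(t) = 2(t + 1)! - 2 for all t ≥ 1.
Base step (t = 1): S(1) = 2, and the closed form gives 2. They agree.
Inductive step: assume the claim holds for t = j, so S(j) = 2(j + 1)! - 2.
Then S(j+1) = S(j) + (2(j + 1)(j + 1)!) = (2(j + 1)! - 2) + (2(j + 1)(j + 1)!).
Simplifying, S(j+1) = 2((j+1) + 1)! - 2,
which is the closed form with t = j+1.
This completes the induction.

S(t) = 2(t + 1)! - 2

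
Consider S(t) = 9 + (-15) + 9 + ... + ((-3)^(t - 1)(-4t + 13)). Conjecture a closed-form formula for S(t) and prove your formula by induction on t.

S(t) = (-3)^t(t - 3) + 3

We claim S(t) = (-3)^t(t - 3) + 3 for all t ≥ 1.
Base case (t = 1): S(1) = 9, and the closed form gives 9. They agree.
Inductive step: suppose the statement holds for some m ≥ 1, so S(m) = (-3)^m(m - 3) + 3.
Then S(m+1) = S(m) + ((-3)^m(-4m + 9)) = ((-3)^m(m - 3) + 3) + ((-3)^m(-4m + 9)).
Simplifying, S(m+1) = -3(-3)^m·m + 6(-3)^m + 3 = (-3)^(m+1)((m+1) - 3) + 3,
which is the closed form with t = m+1.
Hence, by induction on t, the claim holds for every t ≥ 1.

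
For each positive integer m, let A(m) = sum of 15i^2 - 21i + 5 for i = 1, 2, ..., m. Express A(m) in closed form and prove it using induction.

We claim A(m) = m(5m^2 - 3m - 3) for all m ≥ 1.
When m = 1: A(1) = -1, and the closed form gives -1. They agree.
Suppose the result is true for m = i, so A(i) = i(5i^2 - 3i - 3).
Then A(i+1) = A(i) + (15i^2 + 9i - 1) = (i(5i^2 - 3i - 3)) + (15i^2 + 9i - 1).
Simplifying, A(i+1) = (i + 1)(5i^2 + 7i - 1) = (i+1)(5(i+1)^2 - 3(i+1) - 3),
which is the closed form with m = i+1.
Hence, by induction on m, the claim holds for every m ≥ 1.

A(m) = m(5m^2 - 3m - 3)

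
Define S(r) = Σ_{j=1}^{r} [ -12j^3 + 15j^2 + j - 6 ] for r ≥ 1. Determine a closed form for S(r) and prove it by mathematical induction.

S(r) = -r(3r^3 + r^2 - 5r + 3)

We claim S(r) = -r(3r^3 + r^2 - 5r + 3) for all r ≥ 1.
Base case (r = 1): S(1) = -2, and the closed form gives -2. They agree.
Inductive step: suppose the statement holds for some j ≥ 1, so S(j) = j(-3j^3 - j^2 + 5j - 3).
Then S(j+1) = S(j) + (j - 12(j + 1)^3 + 15(j + 1)^2 - 5) = (j(-3j^3 - j^2 + 5j - 3)) + (j - 12(j + 1)^3 + 15(j + 1)^2 - 5).
Simplifying, S(j+1) = -(j + 1)(3j^3 + 10j^2 + 6j + 2) = -(j+1)(3(j+1)^3 + (j+1)^2 - 5(j+1) + 3),
which is the closed form with r = j+1.
By induction, the statement is established for all r ≥ 1.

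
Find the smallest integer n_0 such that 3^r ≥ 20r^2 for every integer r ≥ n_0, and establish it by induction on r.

At r = 5: 243 < 500, so the inequality fails and n_0 ≥ 6. We prove 3^r ≥ 20r^2 for all r ≥ 6.
Base step (r = 6): 3^r = 729 and 20r^2 = 720, so 729 ≥ 720.
Inductive step: assume the claim holds for r = i, so 3^i ≥ 20i^2.
Then 3^(i + 1) = 3·(3^i) ≥ 3·(20i^2).
Also, for i ≥ 6 we have 3·(20i^2) ≥ 20(i+1)^2, since 3 ≥ (1 + 1/i)^2 for all i ≥ 6.
Combining, 3^(i + 1) ≥ 20(i+1)^2.
By induction, the statement is established for all r ≥ 6.
Hence the smallest such n_0 is 6.

n_0 = 6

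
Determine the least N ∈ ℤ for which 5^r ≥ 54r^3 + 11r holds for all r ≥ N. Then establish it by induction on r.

N = 6

At r = 5: 3125 < 6805, so the inequality fails and N ≥ 6. We prove 5^r ≥ 54r^3 + 11r for all r ≥ 6.
Base case (r = 6): 5^r = 15625 and 54r^3 + 11r = 11730, so 15625 ≥ 11730.
Inductive step: suppose the statement holds for some j ≥ 6, so 5^j ≥ 54j^3 + 11j.
Then 5^(j + 1) = 5·(5^j) ≥ 5·(54j^3 + 11j).
Also, for j ≥ 6 we have 5·(54j^3 + 11j) ≥ 54(j+1)^3 + 11(j+1), since 5·(54j^3 + 11j) − (54(j+1)^3 + 11(j+1)) = 216j^3 - 162j^2 - 118j - 65, which is nonnegative for all j ≥ 6.
Combining, 5^(j + 1) ≥ 54(j+1)^3 + 11(j+1).
By the principle of mathematical induction, the result holds for all r ≥ 6.
Hence the smallest such N is 6.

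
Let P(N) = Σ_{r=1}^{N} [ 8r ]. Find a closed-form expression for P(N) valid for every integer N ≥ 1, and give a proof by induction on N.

P(N) = 4N(N + 1)

We claim P(N) = 4N(N + 1) for all N ≥ 1.
Base step (N = 1): P(1) = 8, and the closed form gives 8. They agree.
For the inductive step, assume it holds for an arbitrary r ≥ 1, so P(r) = 4r(r + 1).
Then P(r+1) = P(r) + (8r + 8) = (4r(r + 1)) + (8r + 8).
Simplifying, P(r+1) = 4(r + 1)(r + 2) = 4(r+1)((r+1) + 1),
which is the closed form with N = r+1.
Hence, by induction on N, the claim holds for every N ≥ 1.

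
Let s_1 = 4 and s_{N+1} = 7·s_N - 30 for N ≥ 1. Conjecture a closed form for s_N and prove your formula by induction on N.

Computing the first terms: s_1 = 4, s_2 = -2, s_3 = -44. This suggests s_N = -7^(N - 1) + 5.
Base step (N = 1): the formula gives 4 = 4 = s_1.
For the inductive step, assume it holds for an arbitrary i ≥ 1, so s_i = -7^(i - 1) + 5.
Then s_{i+1} = 7·s_i - 30 = 7·(-7^(i - 1) + 5) - 30 = -7^i + 5 = -7^((i+1) - 1) + 5,
which is the claimed formula at N = i+1.
By induction, the statement is established for all N ≥ 1.

s_N = -7^(N - 1) + 5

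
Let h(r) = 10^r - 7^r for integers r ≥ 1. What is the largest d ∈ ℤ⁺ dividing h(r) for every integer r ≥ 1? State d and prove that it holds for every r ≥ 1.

Computing the first values: h(1) = 3 and h(2) = 51; gcd(3, 51) = 3, so d ≤ 3.
We prove 3 | 10^r - 7^r for all r ≥ 1 by induction on r.
Base case (r = 1): h(1) = 3 = 3·(1), so 3 | h(1).
For the inductive step, assume it holds for an arbitrary p ≥ 1, i.e. 3 | h(p). Then
10^{p+1} − 7^{p+1} = 10·10^p − 7·7^p = 10·(10^p − 7^p) + (3)·7^p. The first term is divisible by 3 by the inductive hypothesis, and the second term (3)·7^p is divisible by 3 since 3 | 3. Hence 3 | h(p+1).
This completes the induction.
Therefore the largest such d is 3.

d = 3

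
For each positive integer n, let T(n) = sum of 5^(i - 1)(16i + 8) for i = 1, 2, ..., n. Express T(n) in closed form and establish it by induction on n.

T(n) = 5^n(4n + 1) - 1

We claim T(n) = 5^n(4n + 1) - 1 for all n ≥ 1.
For the base case n = 1: T(1) = 24, and the closed form gives 24. They agree.
Suppose the result is true for n = i, so T(i) = 5^i(4i + 1) - 1.
Then T(i+1) = T(i) + (5^i(16i + 24)) = (5^i(4i + 1) - 1) + (5^i(16i + 24)).
Simplifying, T(i+1) = 20·5^i·i + 25·5^i - 1 = 5^(i+1)(4(i+1) + 1) - 1,
which is the closed form with n = i+1.
By the principle of mathematical induction, the result holds for all n ≥ 1.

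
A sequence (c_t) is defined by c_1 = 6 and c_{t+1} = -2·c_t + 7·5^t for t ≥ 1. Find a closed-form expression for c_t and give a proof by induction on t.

c_t = (-2)^(t - 1) + 5^t

Computing the first terms: c_1 = 6, c_2 = 23, c_3 = 129. This suggests c_t = (-2)^(t - 1) + 5^t.
Base step (t = 1): the formula gives 6 = 6 = c_1.
Inductive step: suppose the statement holds for some p ≥ 1, so c_p = (-2)^(p - 1) + 5^p.
Then c_{p+1} = -2·c_p + 7·5^p = -2·((-2)^(p - 1) + 5^p) + 7·5^p = (-2)^p + 5^(p + 1) = (-2)^((p+1) - 1) + 5^(p+1),
which is the claimed formula at t = p+1.
This completes the induction.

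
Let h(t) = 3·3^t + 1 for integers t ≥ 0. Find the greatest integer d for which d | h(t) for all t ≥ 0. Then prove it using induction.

Computing the first values: h(0) = 4 and h(1) = 10; gcd(4, 10) = 2, so d ≤ 2.
We prove 2 | 3·3^t + 1 for all t ≥ 0 by induction on t.
When t = 0: h(0) = 4 = 2·(2), so 2 | h(0).
For the inductive step, assume it holds for an arbitrary j ≥ 0, i.e. 2 | h(j). Then
h(j+1) = 3·3^(j+1) + 1 = 3·(3·3^j + 1) - 2 = 3·h(j) - 2. The first term is divisible by 2 by the inductive hypothesis, and -2 is divisible by 2. Hence 2 | h(j+1).
Hence, by induction on t, the claim holds for every t ≥ 0.
Therefore the largest such d is 2.

d = 2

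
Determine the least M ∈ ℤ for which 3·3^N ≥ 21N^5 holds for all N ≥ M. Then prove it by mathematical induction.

M = 14

At N = 13: 4782969 < 7797153, so the inequality fails and M ≥ 14. We prove 3·3^N ≥ 21N^5 for all N ≥ 14.
When N = 14: 3·3^N = 14348907 and 21N^5 = 11294304, so 14348907 ≥ 11294304.
For the inductive step, assume it holds for an arbitrary m ≥ 14, so 3·3^m ≥ 21m^5.
Then 3·3^(m + 1) = 3·(3·3^m) ≥ 3·(21m^5).
Also, for m ≥ 14 we have 3·(21m^5) ≥ 21(m+1)^5, since 3 ≥ (1 + 1/m)^5 for all m ≥ 14.
Combining, 3·3^(m + 1) ≥ 21(m+1)^5.
This completes the induction.
Hence the smallest such M is 14.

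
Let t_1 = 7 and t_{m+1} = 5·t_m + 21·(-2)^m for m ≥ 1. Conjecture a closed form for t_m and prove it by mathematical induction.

t_m = -3(-2)^m + 5^(m - 1)

Computing the first terms: t_1 = 7, t_2 = -7, t_3 = 49. This suggests t_m = -3(-2)^m + 5^(m - 1).
For the base case m = 1: the formula gives 7 = 7 = t_1.
Inductive step: suppose the statement holds for some r ≥ 1, so t_r = -3(-2)^r + 5^(r - 1).
Then t_{r+1} = 5·t_r + 21·(-2)^r = 5·(-3(-2)^r + 5^(r - 1)) + 21·(-2)^r = -3(-2)^(r + 1) + 5^r = -3(-2)^(r+1) + 5^((r+1) - 1),
which is the claimed formula at m = r+1.
By the principle of mathematical induction, the result holds for all m ≥ 1.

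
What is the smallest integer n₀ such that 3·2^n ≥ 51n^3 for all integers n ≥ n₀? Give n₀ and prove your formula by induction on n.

At n = 16: 196608 < 208896, so the inequality fails and n₀ ≥ 17. We prove 3·2^n ≥ 51n^3 for all n ≥ 17.
When n = 17: 3·2^n = 393216 and 51n^3 = 250563, so 393216 ≥ 250563.
Suppose the result is true for n = p, so 3·2^p ≥ 51p^3.
Then 3·2^(p + 1) = 2·(3·2^p) ≥ 2·(51p^3).
Also, for p ≥ 17 we have 2·(51p^3) ≥ 51(p+1)^3, since 2 ≥ (1 + 1/p)^3 for all p ≥ 17.
Combining, 3·2^(p + 1) ≥ 51(p+1)^3.
By the principle of mathematical induction, the result holds for all n ≥ 17.
Hence the smallest such n₀ is 17.

n₀ = 17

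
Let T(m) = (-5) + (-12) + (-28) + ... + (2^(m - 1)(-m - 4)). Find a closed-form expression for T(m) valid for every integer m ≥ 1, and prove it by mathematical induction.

T(m) = -2^m(m + 3) + 3

We claim T(m) = -2^m(m + 3) + 3 for all m ≥ 1.
For the base case m = 1: T(1) = -5, and the closed form gives -5. They agree.
Inductive step: assume the claim holds for m = p, so T(p) = -2^p(p + 3) + 3.
Then T(p+1) = T(p) + (2^p(-p - 5)) = (-2^p(p + 3) + 3) + (2^p(-p - 5)).
Simplifying, T(p+1) = -2^(p + 1)p - 2^(p + 3) + 3 = -2^(p+1)((p+1) + 3) + 3,
which is the closed form with m = p+1.
This completes the induction.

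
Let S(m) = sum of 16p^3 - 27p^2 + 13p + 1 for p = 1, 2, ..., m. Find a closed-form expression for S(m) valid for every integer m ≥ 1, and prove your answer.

S(m) = m(4m^3 - m^2 - 3m + 3)

We claim S(m) = m(4m^3 - m^2 - 3m + 3) for all m ≥ 1.
For the base case m = 1: S(1) = 3, and the closed form gives 3. They agree.
Suppose the result is true for m = p, so S(p) = p(4p^3 - p^2 - 3p + 3).
Then S(p+1) = S(p) + (16p^3 + 21p^2 + 7p + 3) = (p(4p^3 - p^2 - 3p + 3)) + (16p^3 + 21p^2 + 7p + 3).
Simplifying, S(p+1) = (p + 1)(4p^3 + 11p^2 + 7p + 3) = (p+1)(4(p+1)^3 - (p+1)^2 - 3(p+1) + 3),
which is the closed form with m = p+1.
By induction, the statement is established for all m ≥ 1.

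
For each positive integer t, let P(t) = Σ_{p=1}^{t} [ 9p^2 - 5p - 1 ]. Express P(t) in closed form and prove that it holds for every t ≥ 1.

P(t) = t(3t^2 + 2t - 2)

We claim P(t) = t(3t^2 + 2t - 2) for all t ≥ 1.
Base step (t = 1): P(1) = 3, and the closed form gives 3. They agree.
Inductive step: suppose the statement holds for some p ≥ 1, so P(p) = p(3p^2 + 2p - 2).
Then P(p+1) = P(p) + (9p^2 + 13p + 3) = (p(3p^2 + 2p - 2)) + (9p^2 + 13p + 3).
Simplifying, P(p+1) = (p + 1)(3p^2 + 8p + 3) = (p+1)(3(p+1)^2 + 2(p+1) - 2),
which is the closed form with t = p+1.
By the principle of mathematical induction, the result holds for all t ≥ 1.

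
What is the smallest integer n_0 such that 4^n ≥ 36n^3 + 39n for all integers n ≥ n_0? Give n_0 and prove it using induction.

n_0 = 7

At n = 6: 4096 < 8010, so the inequality fails and n_0 ≥ 7. We prove 4^n ≥ 36n^3 + 39n for all n ≥ 7.
Base case (n = 7): 4^n = 16384 and 36n^3 + 39n = 12621, so 16384 ≥ 12621.
Suppose the result is true for n = j, so 4^j ≥ 36j^3 + 39j.
Then 4^(j + 1) = 4·(4^j) ≥ 4·(36j^3 + 39j).
Also, for j ≥ 7 we have 4·(36j^3 + 39j) ≥ 36(j+1)^3 + 39(j+1), since 4·(36j^3 + 39j) − (36(j+1)^3 + 39(j+1)) = 108j^3 - 108j^2 + 9j - 75, which is nonnegative for all j ≥ 7.
Combining, 4^(j + 1) ≥ 36(j+1)^3 + 39(j+1).
By the principle of mathematical induction, the result holds for all n ≥ 7.
Hence the smallest such n_0 is 7.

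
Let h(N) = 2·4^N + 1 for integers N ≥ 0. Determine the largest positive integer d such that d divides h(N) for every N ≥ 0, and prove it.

d = 3

Computing the first values: h(0) = 3 and h(1) = 9; gcd(3, 9) = 3, so d ≤ 3.
We prove 3 | 2·4^N + 1 for all N ≥ 0 by induction on N.
Base case (N = 0): h(0) = 3 = 3·(1), so 3 | h(0).
Inductive step: assume the claim holds for N = r, i.e. 3 | h(r). Then
h(r+1) = 2·4^(r+1) + 1 = 4·(2·4^r + 1) - 3 = 4·h(r) - 3. The first term is divisible by 3 by the inductive hypothesis, and -3 is divisible by 3. Hence 3 | h(r+1).
Hence, by induction on N, the claim holds for every N ≥ 0.
Therefore the largest such d is 3.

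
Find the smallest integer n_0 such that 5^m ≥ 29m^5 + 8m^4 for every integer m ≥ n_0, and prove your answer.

n_0 = 9

At m = 8: 390625 < 983040, so the inequality fails and n_0 ≥ 9. We prove 5^m ≥ 29m^5 + 8m^4 for all m ≥ 9.
Base case (m = 9): 5^m = 1953125 and 29m^5 + 8m^4 = 1764909, so 1953125 ≥ 1764909.
Inductive step: assume the claim holds for m = k, so 5^k ≥ 29k^5 + 8k^4.
Then 5^(k + 1) = 5·(5^k) ≥ 5·(29k^5 + 8k^4).
Also, for k ≥ 9 we have 5·(29k^5 + 8k^4) ≥ 29(k+1)^5 + 8(k+1)^4, since 5·(29k^5 + 8k^4) − (29(k+1)^5 + 8(k+1)^4) = 116k^5 - 113k^4 - 322k^3 - 338k^2 - 177k - 37, which is nonnegative for all k ≥ 9.
Combining, 5^(k + 1) ≥ 29(k+1)^5 + 8(k+1)^4.
By induction, the statement is established for all m ≥ 9.
Hence the smallest such n_0 is 9.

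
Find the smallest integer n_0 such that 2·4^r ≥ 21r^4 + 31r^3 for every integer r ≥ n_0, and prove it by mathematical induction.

At r = 7: 32768 < 61054, so the inequality fails and n_0 ≥ 8. We prove 2·4^r ≥ 21r^4 + 31r^3 for all r ≥ 8.
When r = 8: 2·4^r = 131072 and 21r^4 + 31r^3 = 101888, so 131072 ≥ 101888.
For the inductive step, assume it holds for an arbitrary m ≥ 8, so 2·4^m ≥ 21m^4 + 31m^3.
Then 2·4^(m + 1) = 4·(2·4^m) ≥ 4·(21m^4 + 31m^3).
Also, for m ≥ 8 we have 4·(21m^4 + 31m^3) ≥ 21(m+1)^4 + 31(m+1)^3, since 4·(21m^4 + 31m^3) − (21(m+1)^4 + 31(m+1)^3) = 63m^4 + 9m^3 - 219m^2 - 177m - 52, which is nonnegative for all m ≥ 8.
Combining, 2·4^(m + 1) ≥ 21(m+1)^4 + 31(m+1)^3.
This completes the induction.
Hence the smallest such n_0 is 8.

n_0 = 8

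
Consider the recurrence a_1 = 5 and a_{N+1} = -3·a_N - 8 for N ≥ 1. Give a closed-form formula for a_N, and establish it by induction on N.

Computing the first terms: a_1 = 5, a_2 = -23, a_3 = 61. This suggests a_N = 7(-3)^(N - 1) - 2.
Base step (N = 1): the formula gives 5 = 5 = a_1.
Suppose the result is true for N = k, so a_k = 7(-3)^(k - 1) - 2.
Then a_{k+1} = -3·a_k - 8 = -3·(7(-3)^(k - 1) - 2) - 8 = 7(-3)^k - 2 = 7(-3)^((k+1) - 1) - 2,
which is the claimed formula at N = k+1.
By the principle of mathematical induction, the result holds for all N ≥ 1.

a_N = 7(-3)^(N - 1) - 2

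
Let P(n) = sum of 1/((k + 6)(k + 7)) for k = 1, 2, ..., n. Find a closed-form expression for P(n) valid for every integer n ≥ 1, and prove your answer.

P(n) = n/(7(n + 7))

We claim P(n) = n/(7(n + 7)) for all n ≥ 1.
Base step (n = 1): P(1) = 1/56, and the closed form gives 1/56. They agree.
Inductive step: suppose the statement holds for some k ≥ 1, so P(k) = k/(7(k + 7)).
Then P(k+1) = P(k) + (1/((k + 7)(k + 8))) = (k/(7(k + 7))) + (1/((k + 7)(k + 8))).
Simplifying, P(k+1) = (k + 1)/(7(k + 8)) = (k+1)/(7((k+1) + 7)),
which is the closed form with n = k+1.
Hence, by induction on n, the claim holds for every n ≥ 1.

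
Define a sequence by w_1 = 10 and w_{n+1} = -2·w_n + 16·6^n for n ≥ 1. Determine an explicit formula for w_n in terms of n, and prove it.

Computing the first terms: w_1 = 10, w_2 = 76, w_3 = 424. This suggests w_n = (-2)^n + 2·6^n.
Base case (n = 1): the formula gives 10 = 10 = w_1.
Suppose the result is true for n = j, so w_j = (-2)^j + 2·6^j.
Then w_{j+1} = -2·w_j + 16·6^j = -2·((-2)^j + 2·6^j) + 16·6^j = (-2)^(j + 1) + 2·6^(j + 1),
which is the claimed formula at n = j+1.
This completes the induction.

w_n = (-2)^n + 2·6^n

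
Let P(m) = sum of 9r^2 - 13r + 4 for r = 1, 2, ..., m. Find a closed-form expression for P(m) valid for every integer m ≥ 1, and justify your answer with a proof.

We claim P(m) = m(m - 1)(3m + 1) for all m ≥ 1.
Base case (m = 1): P(1) = 0, and the closed form gives 0. They agree.
Suppose the result is true for m = r, so P(r) = r(3r^2 - 2r - 1).
Then P(r+1) = P(r) + (r(9r + 5)) = (r(3r^2 - 2r - 1)) + (r(9r + 5)).
Simplifying, P(r+1) = r(r + 1)(3r + 4) = (r+1)((r+1) - 1)(3(r+1) + 1),
which is the closed form with m = r+1.
By the principle of mathematical induction, the result holds for all m ≥ 1.

P(m) = m(m - 1)(3m + 1)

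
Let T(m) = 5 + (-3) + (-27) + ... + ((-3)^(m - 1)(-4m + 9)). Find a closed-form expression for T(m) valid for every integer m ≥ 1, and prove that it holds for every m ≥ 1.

We claim T(m) = (-3)^m(m - 2) + 2 for all m ≥ 1.
Base step (m = 1): T(1) = 5, and the closed form gives 5. They agree.
Suppose the result is true for m = k, so T(k) = (-3)^k(k - 2) + 2.
Then T(k+1) = T(k) + ((-3)^k(-4k + 5)) = ((-3)^k(k - 2) + 2) + ((-3)^k(-4k + 5)).
Simplifying, T(k+1) = (-3)^(k + 1)k - (-3)^(k + 1) + 2 = (-3)^(k+1)((k+1) - 2) + 2,
which is the closed form with m = k+1.
By the principle of mathematical induction, the result holds for all m ≥ 1.

T(m) = (-3)^m(m - 2) + 2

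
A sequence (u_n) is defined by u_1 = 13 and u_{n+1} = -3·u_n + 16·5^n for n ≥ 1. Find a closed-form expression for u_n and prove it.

u_n = -(-3)^n + 2·5^n

Computing the first terms: u_1 = 13, u_2 = 41, u_3 = 277. This suggests u_n = -(-3)^n + 2·5^n.
Base case (n = 1): the formula gives 13 = 13 = u_1.
For the inductive step, assume it holds for an arbitrary p ≥ 1, so u_p = -(-3)^p + 2·5^p.
Then u_{p+1} = -3·u_p + 16·5^p = -3·(-(-3)^p + 2·5^p) + 16·5^p = -(-3)^(p + 1) + 2·5^(p + 1),
which is the claimed formula at n = p+1.
By induction, the statement is established for all n ≥ 1.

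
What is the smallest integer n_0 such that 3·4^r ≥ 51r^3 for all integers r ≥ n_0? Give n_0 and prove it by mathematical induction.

At r = 5: 3072 < 6375, so the inequality fails and n_0 ≥ 6. We prove 3·4^r ≥ 51r^3 for all r ≥ 6.
Base step (r = 6): 3·4^r = 12288 and 51r^3 = 11016, so 12288 ≥ 11016.
Suppose the result is true for r = k, so 3·4^k ≥ 51k^3.
Then 3·4^(k + 1) = 4·(3·4^k) ≥ 4·(51k^3).
Also, for k ≥ 6 we have 4·(51k^3) ≥ 51(k+1)^3, since 4 ≥ (1 + 1/k)^3 for all k ≥ 6.
Combining, 3·4^(k + 1) ≥ 51(k+1)^3.
By the principle of mathematical induction, the result holds for all r ≥ 6.
Hence the smallest such n_0 is 6.

n_0 = 6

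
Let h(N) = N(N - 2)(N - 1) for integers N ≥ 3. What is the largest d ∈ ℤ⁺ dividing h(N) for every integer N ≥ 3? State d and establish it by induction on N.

d = 6

Computing the first values: h(3) = 6 and h(4) = 24; gcd(6, 24) = 6, so d ≤ 6.
We prove 6 | N(N - 2)(N - 1) for all N ≥ 3 by induction on N.
Base case (N = 3): h(3) = 6 = 6·(1), so 6 | h(3).
Inductive step: suppose the statement holds for some p ≥ 3, i.e. 6 | h(p). Then
h(p+1) − h(p) = (p-1)·p·(p+1) − (p-2)·(p-1)·p = (p-1)·p·[(p+1) − (p-2)] = 3·(p-1)·p. The product of 2 consecutive integers is divisible by (2)! = 2, so h(p+1) − h(p) is divisible by 3·2 = 6. By the inductive hypothesis 6 | h(p), hence 6 | h(p+1).
By the principle of mathematical induction, the result holds for all N ≥ 3.
Therefore the largest such d is 6.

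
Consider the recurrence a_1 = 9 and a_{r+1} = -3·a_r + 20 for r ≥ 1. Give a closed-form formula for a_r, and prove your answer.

a_r = 4(-3)^(r - 1) + 5

Computing the first terms: a_1 = 9, a_2 = -7, a_3 = 41. This suggests a_r = 4(-3)^(r - 1) + 5.
For the base case r = 1: the formula gives 9 = 9 = a_1.
Inductive step: assume the claim holds for r = j, so a_j = 4(-3)^(j - 1) + 5.
Then a_{j+1} = -3·a_j + 20 = -3·(4(-3)^(j - 1) + 5) + 20 = 4(-3)^j + 5 = 4(-3)^((j+1) - 1) + 5,
which is the claimed formula at r = j+1.
By the principle of mathematical induction, the result holds for all r ≥ 1.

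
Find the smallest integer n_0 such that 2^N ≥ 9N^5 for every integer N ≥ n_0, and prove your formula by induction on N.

At N = 26: 67108864 < 106932384, so the inequality fails and n_0 ≥ 27. We prove 2^N ≥ 9N^5 for all N ≥ 27.
Base step (N = 27): 2^N = 134217728 and 9N^5 = 129140163, so 134217728 ≥ 129140163.
Inductive step: suppose the statement holds for some i ≥ 27, so 2^i ≥ 9i^5.
Then 2^(i + 1) = 2·(2^i) ≥ 2·(9i^5).
Also, for i ≥ 27 we have 2·(9i^5) ≥ 9(i+1)^5, since 2 ≥ (1 + 1/i)^5 for all i ≥ 27.
Combining, 2^(i + 1) ≥ 9(i+1)^5.
By the principle of mathematical induction, the result holds for all N ≥ 27.
Hence the smallest such n_0 is 27.

n_0 = 27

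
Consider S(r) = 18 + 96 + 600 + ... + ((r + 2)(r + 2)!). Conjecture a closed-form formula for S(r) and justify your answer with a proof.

We claim S(r) = (r + 3)! - 6 for all r ≥ 1.
Base step (r = 1): S(1) = 18, and the closed form gives 18. They agree.
Inductive step: assume the claim holds for r = p, so S(p) = (p + 3)! - 6.
Then S(p+1) = S(p) + ((p + 3)(p + 3)!) = ((p + 3)! - 6) + ((p + 3)(p + 3)!).
Simplifying, S(p+1) = ((p+1) + 3)! - 6,
which is the closed form with r = p+1.
This completes the induction.

S(r) = (r + 3)! - 6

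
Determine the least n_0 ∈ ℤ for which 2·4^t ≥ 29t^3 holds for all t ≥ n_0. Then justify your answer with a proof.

At t = 5: 2048 < 3625, so the inequality fails and n_0 ≥ 6. We prove 2·4^t ≥ 29t^3 for all t ≥ 6.
When t = 6: 2·4^t = 8192 and 29t^3 = 6264, so 8192 ≥ 6264.
For the inductive step, assume it holds for an arbitrary i ≥ 6, so 2·4^i ≥ 29i^3.
Then 2·4^(i + 1) = 4·(2·4^i) ≥ 4·(29i^3).
Also, for i ≥ 6 we have 4·(29i^3) ≥ 29(i+1)^3, since 4 ≥ (1 + 1/i)^3 for all i ≥ 6.
Combining, 2·4^(i + 1) ≥ 29(i+1)^3.
Hence, by induction on t, the claim holds for every t ≥ 6.
Hence the smallest such n_0 is 6.

n_0 = 6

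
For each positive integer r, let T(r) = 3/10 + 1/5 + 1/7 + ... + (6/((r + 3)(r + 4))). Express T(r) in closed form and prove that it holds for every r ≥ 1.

We claim T(r) = 3r/(2(r + 4)) for all r ≥ 1.
For the base case r = 1: T(1) = 3/10, and the closed form gives 3/10. They agree.
Inductive step: assume the claim holds for r = p, so T(p) = 3p/(2(p + 4)).
Then T(p+1) = T(p) + (6/((p + 4)(p + 5))) = (3p/(2(p + 4))) + (6/((p + 4)(p + 5))).
Simplifying, T(p+1) = 3(p + 1)/(2(p + 5)) = 3(p+1)/(2((p+1) + 4)),
which is the closed form with r = p+1.
By induction, the statement is established for all r ≥ 1.

T(r) = 3r/(2(r + 4))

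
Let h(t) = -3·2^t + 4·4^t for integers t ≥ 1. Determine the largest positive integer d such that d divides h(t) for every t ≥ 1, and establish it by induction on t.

Computing the first values: h(1) = 10 and h(2) = 52; gcd(10, 52) = 2, so d ≤ 2.
We prove 2 | -3·2^t + 4·4^t for all t ≥ 1 by induction on t.
Base step (t = 1): h(1) = 10 = 2·(5), so 2 | h(1).
Inductive step: assume the claim holds for t = r, i.e. 2 | h(r). Then
h(r+1) − 4·h(r) = (-3·2^(r+1) + 4·4^(r+1)) − 4·(-3·2^r + 4·4^r) = (-3)·2^r·(2 − 4) = (6)·2^r. Since 2 | h(r) by the inductive hypothesis, 2 | 4·h(r); and 2 | 6 since 6 = 2·3. Therefore 2 | h(r+1).
By the principle of mathematical induction, the result holds for all t ≥ 1.
Therefore the largest such d is 2.

d = 2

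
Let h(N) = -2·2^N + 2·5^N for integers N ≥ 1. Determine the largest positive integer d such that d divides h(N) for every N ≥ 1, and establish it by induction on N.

Computing the first values: h(1) = 6 and h(2) = 42; gcd(6, 42) = 6, so d ≤ 6.
We prove 6 | -2·2^N + 2·5^N for all N ≥ 1 by induction on N.
For the base case N = 1: h(1) = 6 = 6·(1), so 6 | h(1).
Suppose the result is true for N = k, i.e. 6 | h(k). Then
h(k+1) − 5·h(k) = (-2·2^(k+1) + 2·5^(k+1)) − 5·(-2·2^k + 2·5^k) = (-2)·2^k·(2 − 5) = (6)·2^k. Since 6 | h(k) by the inductive hypothesis, 6 | 5·h(k); and 6 | 6 since 6 = 6·1. Therefore 6 | h(k+1).
By the principle of mathematical induction, the result holds for all N ≥ 1.
Therefore the largest such d is 6.

d = 6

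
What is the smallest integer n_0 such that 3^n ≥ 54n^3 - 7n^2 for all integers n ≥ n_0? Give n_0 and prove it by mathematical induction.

n_0 = 10

At n = 9: 19683 < 38799, so the inequality fails and n_0 ≥ 10. We prove 3^n ≥ 54n^3 - 7n^2 for all n ≥ 10.
For the base case n = 10: 3^n = 59049 and 54n^3 - 7n^2 = 53300, so 59049 ≥ 53300.
Suppose the result is true for n = r, so 3^r ≥ 54r^3 - 7r^2.
Then 3^(r + 1) = 3·(3^r) ≥ 3·(54r^3 - 7r^2).
Also, for r ≥ 10 we have 3·(54r^3 - 7r^2) ≥ 54(r+1)^3 - 7(r+1)^2, since 3·(54r^3 - 7r^2) − (54(r+1)^3 - 7(r+1)^2) = 108r^3 - 176r^2 - 148r - 47, which is nonnegative for all r ≥ 10.
Combining, 3^(r + 1) ≥ 54(r+1)^3 - 7(r+1)^2.
By induction, the statement is established for all n ≥ 10.
Hence the smallest such n_0 is 10.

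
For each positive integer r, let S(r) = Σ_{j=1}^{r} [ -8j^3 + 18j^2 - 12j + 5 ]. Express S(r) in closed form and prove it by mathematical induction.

We claim S(r) = -r(2r^3 - 2r^2 - r - 2) for all r ≥ 1.
For the base case r = 1: S(1) = 3, and the closed form gives 3. They agree.
Inductive step: suppose the statement holds for some j ≥ 1, so S(j) = j(-2j^3 + 2j^2 + j + 2).
Then S(j+1) = S(j) + (-8j^3 - 6j^2 + 3) = (j(-2j^3 + 2j^2 + j + 2)) + (-8j^3 - 6j^2 + 3).
Simplifying, S(j+1) = -(j + 1)(2j^3 + 4j^2 + j - 3) = -(j+1)(2(j+1)^3 - 2(j+1)^2 - (j+1) - 2),
which is the closed form with r = j+1.
Hence, by induction on r, the claim holds for every r ≥ 1.

S(r) = -r(2r^3 - 2r^2 - r - 2)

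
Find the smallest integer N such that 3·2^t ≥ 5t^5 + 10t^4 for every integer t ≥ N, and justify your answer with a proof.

At t = 23: 25165824 < 34980125, so the inequality fails and N ≥ 24. We prove 3·2^t ≥ 5t^5 + 10t^4 for all t ≥ 24.
Base step (t = 24): 3·2^t = 50331648 and 5t^5 + 10t^4 = 43130880, so 50331648 ≥ 43130880.
Inductive step: suppose the statement holds for some m ≥ 24, so 3·2^m ≥ 5m^5 + 10m^4.
Then 3·2^(m + 1) = 2·(3·2^m) ≥ 2·(5m^5 + 10m^4).
Also, for m ≥ 24 we have 2·(5m^5 + 10m^4) ≥ 5(m+1)^5 + 10(m+1)^4, since 2·(5m^5 + 10m^4) − (5(m+1)^5 + 10(m+1)^4) = 5m^5 - 15m^4 - 90m^3 - 110m^2 - 65m - 15, which is nonnegative for all m ≥ 24.
Combining, 3·2^(m + 1) ≥ 5(m+1)^5 + 10(m+1)^4.
By induction, the statement is established for all t ≥ 24.
Hence the smallest such N is 24.

N = 24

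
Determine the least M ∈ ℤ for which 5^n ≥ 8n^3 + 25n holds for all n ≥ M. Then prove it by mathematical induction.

M = 4

At n = 3: 125 < 291, so the inequality fails and M ≥ 4. We prove 5^n ≥ 8n^3 + 25n for all n ≥ 4.
For the base case n = 4: 5^n = 625 and 8n^3 + 25n = 612, so 625 ≥ 612.
Inductive step: assume the claim holds for n = p, so 5^p ≥ 8p^3 + 25p.
Then 5^(p + 1) = 5·(5^p) ≥ 5·(8p^3 + 25p).
Also, for p ≥ 4 we have 5·(8p^3 + 25p) ≥ 8(p+1)^3 + 25(p+1), since 5·(8p^3 + 25p) − (8(p+1)^3 + 25(p+1)) = 32p^3 - 24p^2 + 76p - 33, which is nonnegative for all p ≥ 4.
Combining, 5^(p + 1) ≥ 8(p+1)^3 + 25(p+1).
Hence, by induction on n, the claim holds for every n ≥ 4.
Hence the smallest such M is 4.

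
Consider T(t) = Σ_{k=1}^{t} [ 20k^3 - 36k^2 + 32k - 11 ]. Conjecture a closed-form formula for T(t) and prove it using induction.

We claim T(t) = t(5t^3 - 2t^2 + 3t - 1) for all t ≥ 1.
When t = 1: T(1) = 5, and the closed form gives 5. They agree.
For the inductive step, assume it holds for an arbitrary k ≥ 1, so T(k) = k(5k^3 - 2k^2 + 3k - 1).
Then T(k+1) = T(k) + (20k^3 + 24k^2 + 20k + 5) = (k(5k^3 - 2k^2 + 3k - 1)) + (20k^3 + 24k^2 + 20k + 5).
Simplifying, T(k+1) = (k + 1)(5k^3 + 13k^2 + 14k + 5) = (k+1)(5(k+1)^3 - 2(k+1)^2 + 3(k+1) - 1),
which is the closed form with t = k+1.
By induction, the statement is established for all t ≥ 1.

T(t) = t(5t^3 - 2t^2 + 3t - 1)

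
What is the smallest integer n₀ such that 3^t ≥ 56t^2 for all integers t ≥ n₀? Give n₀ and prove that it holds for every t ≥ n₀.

n₀ = 8

At t = 7: 2187 < 2744, so the inequality fails and n₀ ≥ 8. We prove 3^t ≥ 56t^2 for all t ≥ 8.
Base step (t = 8): 3^t = 6561 and 56t^2 = 3584, so 6561 ≥ 3584.
For the inductive step, assume it holds for an arbitrary j ≥ 8, so 3^j ≥ 56j^2.
Then 3^(j + 1) = 3·(3^j) ≥ 3·(56j^2).
Also, for j ≥ 8 we have 3·(56j^2) ≥ 56(j+1)^2, since 3 ≥ (1 + 1/j)^2 for all j ≥ 8.
Combining, 3^(j + 1) ≥ 56(j+1)^2.
This completes the induction.
Hence the smallest such n₀ is 8.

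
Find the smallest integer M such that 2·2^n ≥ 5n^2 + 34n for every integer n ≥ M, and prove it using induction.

At n = 8: 512 < 592, so the inequality fails and M ≥ 9. We prove 2·2^n ≥ 5n^2 + 34n for all n ≥ 9.
Base step (n = 9): 2·2^n = 1024 and 5n^2 + 34n = 711, so 1024 ≥ 711.
For the inductive step, assume it holds for an arbitrary r ≥ 9, so 2·2^r ≥ 5r^2 + 34r.
Then 2·2^(r + 1) = 2·(2·2^r) ≥ 2·(5r^2 + 34r).
Also, for r ≥ 9 we have 2·(5r^2 + 34r) ≥ 5(r+1)^2 + 34(r+1), since 2·(5r^2 + 34r) − (5(r+1)^2 + 34(r+1)) = 5r^2 + 24r - 39, which is nonnegative for all r ≥ 9.
Combining, 2·2^(r + 1) ≥ 5(r+1)^2 + 34(r+1).
Hence, by induction on n, the claim holds for every n ≥ 9.
Hence the smallest such M is 9.

M = 9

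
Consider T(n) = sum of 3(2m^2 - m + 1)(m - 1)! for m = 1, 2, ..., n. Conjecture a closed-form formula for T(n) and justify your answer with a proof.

T(n) = (6n + 3)n! - 3

We claim T(n) = (6n + 3)n! - 3 for all n ≥ 1.
Base step (n = 1): T(1) = 6, and the closed form gives 6. They agree.
For the inductive step, assume it holds for an arbitrary m ≥ 1, so T(m) = (6m + 3)m! - 3.
Then T(m+1) = T(m) + (3(2m^2 + 3m + 2)m!) = ((6m + 3)m! - 3) + (3(2m^2 + 3m + 2)m!).
Simplifying, T(m+1) = (6(m+1) + 3)(m+1)! - 3,
which is the closed form with n = m+1.
By induction, the statement is established for all n ≥ 1.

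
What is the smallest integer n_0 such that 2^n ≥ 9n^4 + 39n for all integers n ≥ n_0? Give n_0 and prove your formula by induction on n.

n_0 = 21

At n = 20: 1048576 < 1440780, so the inequality fails and n_0 ≥ 21. We prove 2^n ≥ 9n^4 + 39n for all n ≥ 21.
Base case (n = 21): 2^n = 2097152 and 9n^4 + 39n = 1751148, so 2097152 ≥ 1751148.
Inductive step: suppose the statement holds for some m ≥ 21, so 2^m ≥ 9m^4 + 39m.
Then 2^(m + 1) = 2·(2^m) ≥ 2·(9m^4 + 39m).
Also, for m ≥ 21 we have 2·(9m^4 + 39m) ≥ 9(m+1)^4 + 39(m+1), since 2·(9m^4 + 39m) − (9(m+1)^4 + 39(m+1)) = 9m^4 - 36m^3 - 54m^2 + 3m - 48, which is nonnegative for all m ≥ 21.
Combining, 2^(m + 1) ≥ 9(m+1)^4 + 39(m+1).
This completes the induction.
Hence the smallest such n_0 is 21.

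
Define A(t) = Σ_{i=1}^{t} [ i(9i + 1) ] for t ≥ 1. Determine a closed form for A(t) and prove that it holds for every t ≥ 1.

We claim A(t) = t(t + 1)(3t + 2) for all t ≥ 1.
When t = 1: A(1) = 10, and the closed form gives 10. They agree.
Inductive step: suppose the statement holds for some i ≥ 1, so A(i) = i(3i^2 + 5i + 2).
Then A(i+1) = A(i) + ((i + 1)(9i + 10)) = (i(3i^2 + 5i + 2)) + ((i + 1)(9i + 10)).
Simplifying, A(i+1) = (i + 1)(i + 2)(3i + 5) = (i+1)((i+1) + 1)(3(i+1) + 2),
which is the closed form with t = i+1.
By the principle of mathematical induction, the result holds for all t ≥ 1.

A(t) = t(t + 1)(3t + 2)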